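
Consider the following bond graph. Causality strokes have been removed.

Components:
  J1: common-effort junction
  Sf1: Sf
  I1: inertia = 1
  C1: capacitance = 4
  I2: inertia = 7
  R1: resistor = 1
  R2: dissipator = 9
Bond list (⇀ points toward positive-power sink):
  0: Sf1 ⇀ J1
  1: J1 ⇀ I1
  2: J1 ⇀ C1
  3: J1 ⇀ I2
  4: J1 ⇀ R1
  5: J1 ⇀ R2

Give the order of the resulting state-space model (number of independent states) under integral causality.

3  (C1, I1, I2 all integral)

b0 |Sf1  (Sf1 (Sf) sets flow on bond)
b1 |I1  (I1 integral (f out))
b2 |J1  (C1 integral (e out))
b3 |I2  (common-e at J1 fixed by 2)
b4 |R1  (J1: bond 2 brought effort, rest push out)
b5 |R2  (J1 effort already set via bond 2)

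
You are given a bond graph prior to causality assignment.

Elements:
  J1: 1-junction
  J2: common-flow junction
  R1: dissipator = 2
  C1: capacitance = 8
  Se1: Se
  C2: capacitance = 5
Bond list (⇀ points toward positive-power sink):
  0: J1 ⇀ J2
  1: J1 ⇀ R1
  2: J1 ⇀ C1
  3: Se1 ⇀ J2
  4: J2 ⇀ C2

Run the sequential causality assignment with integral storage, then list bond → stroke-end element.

β3 |J2  (Se1 fixes effort; stroke away)
β2 |J1  (C1 integral (e out))
β4 |J2  (C2 integral (e out))
β0 |J1  (J2 needs exactly one f-in)
β1 |R1  (J1: last free bond brings flow in)

b0 stroke→J1
b1 stroke→R1
b2 stroke→J1
b3 stroke→J2
b4 stroke→J2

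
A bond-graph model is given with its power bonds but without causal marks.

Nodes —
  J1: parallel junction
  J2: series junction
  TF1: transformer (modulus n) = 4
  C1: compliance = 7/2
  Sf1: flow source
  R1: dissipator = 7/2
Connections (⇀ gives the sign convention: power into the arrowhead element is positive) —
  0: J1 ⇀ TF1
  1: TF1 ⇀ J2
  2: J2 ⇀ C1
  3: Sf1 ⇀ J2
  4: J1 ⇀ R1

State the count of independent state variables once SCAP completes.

1  (C1 all integral)

bond 3 |Sf1  (Sf1: flow source, stroke at near end)
bond 1 |J2  (J2 flow already set via bond 3)
bond 2 |J2  (J2 flow already set via bond 3)
bond 0 |TF1  (TF1 one-in-one-out from 1)
bond 4 |J1  (only one effort-in slot at J1)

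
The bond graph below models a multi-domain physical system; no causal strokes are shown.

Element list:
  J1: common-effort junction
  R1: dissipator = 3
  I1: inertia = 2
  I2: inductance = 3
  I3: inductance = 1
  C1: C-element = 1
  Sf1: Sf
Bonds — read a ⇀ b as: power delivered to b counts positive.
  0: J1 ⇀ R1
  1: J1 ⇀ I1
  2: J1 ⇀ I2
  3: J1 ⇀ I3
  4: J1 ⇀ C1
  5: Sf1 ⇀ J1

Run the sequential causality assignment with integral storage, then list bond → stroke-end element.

bond 5 stroke→Sf1  (Sf1 fixes flow; stroke at Sf1)
bond 1 stroke→I1  (I1 outputs flow p/I1)
bond 2 stroke→I2  (I2: I, integral causality)
bond 3 stroke→I3  (I3 outputs flow p/I3)
bond 4 stroke→J1  (prefer integral on C1)
bond 0 stroke→R1  (0-jn J1 has e-setter on 4)

bond 0 |R1
bond 1 |I1
bond 2 |I2
bond 3 |I3
bond 4 |J1
bond 5 |Sf1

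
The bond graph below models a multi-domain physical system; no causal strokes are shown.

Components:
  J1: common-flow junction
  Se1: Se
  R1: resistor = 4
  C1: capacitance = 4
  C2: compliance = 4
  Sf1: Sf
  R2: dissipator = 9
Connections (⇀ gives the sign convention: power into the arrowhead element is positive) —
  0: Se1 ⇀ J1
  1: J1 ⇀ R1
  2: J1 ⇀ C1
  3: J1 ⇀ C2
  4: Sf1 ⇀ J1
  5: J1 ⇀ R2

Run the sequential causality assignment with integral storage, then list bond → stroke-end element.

bond 0 →J1  (Se1 fixes effort; stroke away)
bond 4 →Sf1  (Sf1 (Sf) sets flow on bond)
bond 1 →J1  (J1: bond 4 brought flow, rest push out)
bond 2 →J1  (1-jn J1 has f-setter on 4)
bond 3 →J1  (1-jn J1 has f-setter on 4)
bond 5 →J1  (J1: bond 4 brought flow, rest push out)

#0 →J1
#1 →J1
#2 →J1
#3 →J1
#4 →Sf1
#5 →J1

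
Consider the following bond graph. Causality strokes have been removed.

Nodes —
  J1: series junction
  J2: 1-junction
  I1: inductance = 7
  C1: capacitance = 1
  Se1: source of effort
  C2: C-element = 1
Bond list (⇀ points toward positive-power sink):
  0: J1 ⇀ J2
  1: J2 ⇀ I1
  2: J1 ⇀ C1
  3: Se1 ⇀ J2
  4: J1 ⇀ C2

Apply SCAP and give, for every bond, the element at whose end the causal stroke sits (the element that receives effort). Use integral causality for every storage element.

bond 3 stroke at J2  (Se1 fixes effort; stroke away)
bond 1 stroke at I1  (prefer integral on I1)
bond 0 stroke at J2  (common-f at J2 fixed by 1)
bond 2 stroke at J1  (J1: bond 0 brought flow, rest push out)
bond 4 stroke at J1  (J1 flow already set via bond 0)

b0 stroke at J2
b1 stroke at I1
b2 stroke at J1
b3 stroke at J2
b4 stroke at J1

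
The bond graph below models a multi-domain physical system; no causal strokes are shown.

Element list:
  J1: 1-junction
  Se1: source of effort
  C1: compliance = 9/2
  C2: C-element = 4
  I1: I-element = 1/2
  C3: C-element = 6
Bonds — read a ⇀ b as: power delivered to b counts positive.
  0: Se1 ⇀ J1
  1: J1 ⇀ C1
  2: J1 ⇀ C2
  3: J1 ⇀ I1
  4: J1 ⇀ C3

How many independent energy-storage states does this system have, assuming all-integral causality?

b0 stroke→J1  (Se1 fixes effort; stroke away)
b1 stroke→J1  (prefer integral on C1)
b2 stroke→J1  (prefer integral on C2)
b3 stroke→I1  (I1 integral (f out))
b4 stroke→J1  (1-jn J1 has f-setter on 3)

4  (C1, C2, C3, I1 all integral)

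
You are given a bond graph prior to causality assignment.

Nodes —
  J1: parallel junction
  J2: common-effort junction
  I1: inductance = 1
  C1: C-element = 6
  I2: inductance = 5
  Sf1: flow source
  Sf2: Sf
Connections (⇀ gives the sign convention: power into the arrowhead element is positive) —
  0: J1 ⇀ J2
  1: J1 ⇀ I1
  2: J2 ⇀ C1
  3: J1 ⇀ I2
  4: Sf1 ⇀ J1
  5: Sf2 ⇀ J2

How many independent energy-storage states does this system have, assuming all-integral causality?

β4 stroke at Sf1  (Sf1 (Sf) sets flow on bond)
β5 stroke at Sf2  (source Sf2 imposes f)
β1 stroke at I1  (prefer integral on I1)
β2 stroke at J2  (C1 outputs effort q/C1)
β0 stroke at J1  (common-e at J2 fixed by 2)
β3 stroke at I2  (0-jn J1 has e-setter on 0)

3  (C1, I1, I2 all integral)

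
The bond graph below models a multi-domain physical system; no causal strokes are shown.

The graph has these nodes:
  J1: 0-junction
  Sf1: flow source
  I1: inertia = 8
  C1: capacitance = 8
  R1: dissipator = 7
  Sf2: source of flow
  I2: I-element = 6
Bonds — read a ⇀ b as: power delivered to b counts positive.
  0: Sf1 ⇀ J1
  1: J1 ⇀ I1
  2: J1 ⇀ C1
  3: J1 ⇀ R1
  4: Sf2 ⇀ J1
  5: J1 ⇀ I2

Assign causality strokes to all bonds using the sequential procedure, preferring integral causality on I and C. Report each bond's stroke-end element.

#0 stroke→Sf1  (Sf1 fixes flow; stroke at Sf1)
#4 stroke→Sf2  (Sf2 fixes flow; stroke at Sf2)
#1 stroke→I1  (I1 integral (f out))
#2 stroke→J1  (C1: C, integral causality)
#3 stroke→R1  (0-jn J1 has e-setter on 2)
#5 stroke→I2  (J1: bond 2 brought effort, rest push out)

b0 →Sf1
b1 →I1
b2 →J1
b3 →R1
b4 →Sf2
b5 →I2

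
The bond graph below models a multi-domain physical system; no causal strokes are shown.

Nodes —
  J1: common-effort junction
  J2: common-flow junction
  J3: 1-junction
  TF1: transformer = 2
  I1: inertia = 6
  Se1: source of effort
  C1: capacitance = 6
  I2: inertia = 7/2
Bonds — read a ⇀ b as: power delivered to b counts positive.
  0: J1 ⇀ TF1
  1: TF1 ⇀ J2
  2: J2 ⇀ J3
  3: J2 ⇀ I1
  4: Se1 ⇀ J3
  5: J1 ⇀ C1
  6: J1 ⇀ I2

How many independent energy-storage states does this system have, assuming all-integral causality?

β4 |J3  (Se1: effort source, stroke at far end)
β2 |J2  (J3: last free bond brings flow in)
β3 |I1  (prefer integral on I1)
β1 |J2  (J2 flow already set via bond 3)
β0 |TF1  (through TF1, causality passes straight; one stroke at TF1)
β5 |J1  (C1 integral (e out))
β6 |I2  (common-e at J1 fixed by 5)

3  (C1, I1, I2 all integral)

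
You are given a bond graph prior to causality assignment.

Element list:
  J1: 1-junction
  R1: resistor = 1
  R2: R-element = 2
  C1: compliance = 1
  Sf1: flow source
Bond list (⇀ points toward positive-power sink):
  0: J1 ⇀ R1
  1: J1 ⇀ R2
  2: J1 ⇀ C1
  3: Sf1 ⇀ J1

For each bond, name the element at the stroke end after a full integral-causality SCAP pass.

bond 0 stroke→J1
bond 1 stroke→J1
bond 2 stroke→J1
bond 3 stroke→Sf1

#3 stroke→Sf1  (Sf1 fixes flow; stroke at Sf1)
#0 stroke→J1  (J1 flow already set via bond 3)
#1 stroke→J1  (common-f at J1 fixed by 3)
#2 stroke→J1  (common-f at J1 fixed by 3)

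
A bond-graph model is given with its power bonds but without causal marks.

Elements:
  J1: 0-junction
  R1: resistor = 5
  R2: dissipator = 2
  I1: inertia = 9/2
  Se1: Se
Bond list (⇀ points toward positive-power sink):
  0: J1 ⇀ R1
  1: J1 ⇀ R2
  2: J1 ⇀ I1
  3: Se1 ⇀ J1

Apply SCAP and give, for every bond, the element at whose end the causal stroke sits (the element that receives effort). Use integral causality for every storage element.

#3 stroke→J1  (Se1 fixes effort; stroke away)
#0 stroke→R1  (common-e at J1 fixed by 3)
#1 stroke→R2  (J1 effort already set via bond 3)
#2 stroke→I1  (0-jn J1 has e-setter on 3)

bond 0 stroke at R1
bond 1 stroke at R2
bond 2 stroke at I1
bond 3 stroke at J1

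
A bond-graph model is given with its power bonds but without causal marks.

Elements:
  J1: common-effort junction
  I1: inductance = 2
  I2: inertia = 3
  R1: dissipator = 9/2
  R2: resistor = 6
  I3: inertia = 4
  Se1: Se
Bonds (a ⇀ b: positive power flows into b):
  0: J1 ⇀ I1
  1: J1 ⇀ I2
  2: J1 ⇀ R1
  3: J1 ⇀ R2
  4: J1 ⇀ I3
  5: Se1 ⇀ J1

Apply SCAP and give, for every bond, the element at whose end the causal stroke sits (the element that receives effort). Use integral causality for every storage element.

β0 |I1
β1 |I2
β2 |R1
β3 |R2
β4 |I3
β5 |J1

β5 stroke at J1  (Se1: effort source, stroke at far end)
β0 stroke at I1  (J1 effort already set via bond 5)
β1 stroke at I2  (J1: bond 5 brought effort, rest push out)
β2 stroke at R1  (J1 effort already set via bond 5)
β3 stroke at R2  (J1: bond 5 brought effort, rest push out)
β4 stroke at I3  (J1 effort already set via bond 5)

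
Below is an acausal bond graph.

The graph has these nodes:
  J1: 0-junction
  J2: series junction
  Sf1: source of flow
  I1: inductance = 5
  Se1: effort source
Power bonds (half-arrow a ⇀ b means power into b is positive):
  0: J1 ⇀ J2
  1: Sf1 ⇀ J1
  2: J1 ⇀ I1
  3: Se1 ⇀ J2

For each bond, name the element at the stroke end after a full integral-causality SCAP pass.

β1 |Sf1  (Sf1 fixes flow; stroke at Sf1)
β3 |J2  (Se1: effort source, stroke at far end)
β0 |J1  (J2: last free bond brings flow in)
β2 |I1  (J1: bond 0 brought effort, rest push out)

#0 |J1
#1 |Sf1
#2 |I1
#3 |J2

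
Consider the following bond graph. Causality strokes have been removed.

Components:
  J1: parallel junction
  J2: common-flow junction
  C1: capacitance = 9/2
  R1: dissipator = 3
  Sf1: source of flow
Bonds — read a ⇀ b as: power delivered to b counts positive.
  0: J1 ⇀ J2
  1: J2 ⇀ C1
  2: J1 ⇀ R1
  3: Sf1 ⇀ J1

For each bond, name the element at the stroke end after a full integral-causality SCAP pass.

β3 stroke→Sf1  (Sf1: flow source, stroke at near end)
β1 stroke→J2  (C1: C, integral causality)
β0 stroke→J1  (closing 1-jn rule on J2)
β2 stroke→R1  (J1: bond 0 brought effort, rest push out)

b0 |J1
b1 |J2
b2 |R1
b3 |Sf1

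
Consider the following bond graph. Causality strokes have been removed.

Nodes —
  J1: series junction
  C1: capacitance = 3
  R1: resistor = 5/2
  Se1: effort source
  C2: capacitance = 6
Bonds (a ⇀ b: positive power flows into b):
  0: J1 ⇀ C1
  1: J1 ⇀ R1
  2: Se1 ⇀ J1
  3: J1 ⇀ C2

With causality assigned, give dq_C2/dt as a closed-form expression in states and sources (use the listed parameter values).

#2 |J1  (Se1 (Se) sets effort on bond)
#0 |J1  (prefer integral on C1)
#3 |J1  (prefer integral on C2)
#1 |R1  (closing 1-jn rule on J1)

dq_C2/dt = 2*E_Se1/5 - 2*q_C1/15 - q_C2/15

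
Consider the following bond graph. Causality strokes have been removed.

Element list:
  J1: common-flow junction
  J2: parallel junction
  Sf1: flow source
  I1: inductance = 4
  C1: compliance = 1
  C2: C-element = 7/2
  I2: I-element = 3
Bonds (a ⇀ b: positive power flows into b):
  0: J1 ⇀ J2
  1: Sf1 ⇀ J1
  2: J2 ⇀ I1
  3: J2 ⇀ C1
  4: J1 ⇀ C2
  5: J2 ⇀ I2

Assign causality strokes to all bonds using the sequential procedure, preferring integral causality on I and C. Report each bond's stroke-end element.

β1 stroke→Sf1  (source Sf1 imposes f)
β0 stroke→J1  (J1: bond 1 brought flow, rest push out)
β4 stroke→J1  (J1 flow already set via bond 1)
β2 stroke→I1  (I1: I, integral causality)
β3 stroke→J2  (C1: C, integral causality)
β5 stroke→I2  (0-jn J2 has e-setter on 3)

#0 |J1
#1 |Sf1
#2 |I1
#3 |J2
#4 |J1
#5 |I2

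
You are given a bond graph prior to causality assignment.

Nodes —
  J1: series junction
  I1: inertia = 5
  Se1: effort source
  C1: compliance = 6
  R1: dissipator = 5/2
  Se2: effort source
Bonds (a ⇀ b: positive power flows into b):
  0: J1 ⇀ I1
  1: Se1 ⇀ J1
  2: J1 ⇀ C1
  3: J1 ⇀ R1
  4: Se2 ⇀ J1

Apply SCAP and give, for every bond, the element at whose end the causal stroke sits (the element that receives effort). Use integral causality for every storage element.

β0 stroke at I1
β1 stroke at J1
β2 stroke at J1
β3 stroke at J1
β4 stroke at J1

b1 stroke→J1  (Se1 fixes effort; stroke away)
b4 stroke→J1  (Se2: effort source, stroke at far end)
b0 stroke→I1  (I1 outputs flow p/I1)
b2 stroke→J1  (J1: bond 0 brought flow, rest push out)
b3 stroke→J1  (common-f at J1 fixed by 0)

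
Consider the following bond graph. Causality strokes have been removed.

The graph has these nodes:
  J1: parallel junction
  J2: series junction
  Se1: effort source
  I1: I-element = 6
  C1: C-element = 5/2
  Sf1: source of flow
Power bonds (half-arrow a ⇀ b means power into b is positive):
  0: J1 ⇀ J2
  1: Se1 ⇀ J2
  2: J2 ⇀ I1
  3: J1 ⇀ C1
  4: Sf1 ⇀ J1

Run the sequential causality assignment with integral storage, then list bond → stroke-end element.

bond 0 stroke→J2
bond 1 stroke→J2
bond 2 stroke→I1
bond 3 stroke→J1
bond 4 stroke→Sf1

β1 |J2  (Se1: effort source, stroke at far end)
β4 |Sf1  (Sf1: flow source, stroke at near end)
β2 |I1  (I1 outputs flow p/I1)
β0 |J2  (J2 flow already set via bond 2)
β3 |J1  (only one effort-in slot at J1)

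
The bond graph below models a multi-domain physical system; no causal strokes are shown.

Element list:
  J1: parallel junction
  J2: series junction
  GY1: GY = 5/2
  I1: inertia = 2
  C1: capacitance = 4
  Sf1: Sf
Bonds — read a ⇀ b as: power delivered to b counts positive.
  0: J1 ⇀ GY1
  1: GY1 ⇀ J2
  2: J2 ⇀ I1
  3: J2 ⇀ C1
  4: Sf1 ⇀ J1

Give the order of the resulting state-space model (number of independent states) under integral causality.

bond 4 stroke at Sf1  (source Sf1 imposes f)
bond 0 stroke at J1  (closing 0-jn rule on J1)
bond 1 stroke at J2  (GY GY1: same side as bond 0)
bond 2 stroke at I1  (I1: I, integral causality)
bond 3 stroke at J2  (J2: bond 2 brought flow, rest push out)

2  (C1, I1 all integral)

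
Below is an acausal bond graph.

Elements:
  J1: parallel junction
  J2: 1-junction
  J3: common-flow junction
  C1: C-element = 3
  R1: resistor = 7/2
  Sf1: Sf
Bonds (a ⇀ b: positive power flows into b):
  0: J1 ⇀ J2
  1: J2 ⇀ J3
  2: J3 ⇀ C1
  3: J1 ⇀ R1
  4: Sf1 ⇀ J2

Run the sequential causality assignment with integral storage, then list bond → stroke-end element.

β0 stroke at J2
β1 stroke at J2
β2 stroke at J3
β3 stroke at J1
β4 stroke at Sf1

bond 4 stroke→Sf1  (Sf1: flow source, stroke at near end)
bond 0 stroke→J2  (J2: bond 4 brought flow, rest push out)
bond 1 stroke→J2  (1-jn J2 has f-setter on 4)
bond 2 stroke→J3  (J3 flow already set via bond 1)
bond 3 stroke→J1  (J1: last free bond brings effort in)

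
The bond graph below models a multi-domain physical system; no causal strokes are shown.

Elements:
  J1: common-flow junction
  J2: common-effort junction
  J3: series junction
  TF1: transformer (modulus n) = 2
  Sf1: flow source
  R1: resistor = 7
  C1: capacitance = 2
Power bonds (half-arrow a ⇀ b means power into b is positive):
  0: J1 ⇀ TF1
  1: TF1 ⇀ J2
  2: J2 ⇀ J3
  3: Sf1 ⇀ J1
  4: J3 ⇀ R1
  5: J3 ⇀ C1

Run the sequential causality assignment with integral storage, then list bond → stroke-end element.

β0 →J1
β1 →TF1
β2 →J2
β3 →Sf1
β4 →J3
β5 →J3

bond 3 |Sf1  (source Sf1 imposes f)
bond 0 |J1  (J1 flow already set via bond 3)
bond 1 |TF1  (TF1 one-in-one-out from 0)
bond 2 |J2  (J2 needs exactly one e-in)
bond 4 |J3  (1-jn J3 has f-setter on 2)
bond 5 |J3  (J3: bond 2 brought flow, rest push out)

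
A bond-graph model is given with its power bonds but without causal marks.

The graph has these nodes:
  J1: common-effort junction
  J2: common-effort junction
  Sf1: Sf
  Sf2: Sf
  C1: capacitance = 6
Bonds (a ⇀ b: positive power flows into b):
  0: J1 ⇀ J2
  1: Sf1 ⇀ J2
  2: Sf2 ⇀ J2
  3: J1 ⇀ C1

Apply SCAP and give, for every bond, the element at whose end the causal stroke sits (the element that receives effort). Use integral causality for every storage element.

bond 0 |J2
bond 1 |Sf1
bond 2 |Sf2
bond 3 |J1

b1 |Sf1  (Sf1 fixes flow; stroke at Sf1)
b2 |Sf2  (Sf2 fixes flow; stroke at Sf2)
b0 |J2  (closing 0-jn rule on J2)
b3 |J1  (only one effort-in slot at J1)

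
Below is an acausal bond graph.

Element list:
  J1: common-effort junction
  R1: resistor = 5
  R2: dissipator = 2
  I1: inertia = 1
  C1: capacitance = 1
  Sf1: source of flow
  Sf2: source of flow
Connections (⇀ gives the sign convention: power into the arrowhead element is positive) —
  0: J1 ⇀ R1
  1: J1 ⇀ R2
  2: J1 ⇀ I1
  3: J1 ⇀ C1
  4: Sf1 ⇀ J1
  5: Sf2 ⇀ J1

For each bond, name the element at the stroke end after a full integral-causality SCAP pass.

β4 stroke→Sf1  (Sf1: flow source, stroke at near end)
β5 stroke→Sf2  (source Sf2 imposes f)
β2 stroke→I1  (I1 outputs flow p/I1)
β3 stroke→J1  (C1: C, integral causality)
β0 stroke→R1  (common-e at J1 fixed by 3)
β1 stroke→R2  (0-jn J1 has e-setter on 3)

β0 stroke at R1
β1 stroke at R2
β2 stroke at I1
β3 stroke at J1
β4 stroke at Sf1
β5 stroke at Sf2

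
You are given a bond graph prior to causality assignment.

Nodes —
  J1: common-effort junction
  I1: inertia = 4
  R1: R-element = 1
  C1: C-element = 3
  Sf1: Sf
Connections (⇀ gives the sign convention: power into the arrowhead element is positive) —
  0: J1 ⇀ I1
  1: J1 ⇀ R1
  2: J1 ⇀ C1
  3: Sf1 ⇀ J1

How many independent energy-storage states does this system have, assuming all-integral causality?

b3 →Sf1  (source Sf1 imposes f)
b0 →I1  (prefer integral on I1)
b2 →J1  (C1 outputs effort q/C1)
b1 →R1  (0-jn J1 has e-setter on 2)

2  (C1, I1 all integral)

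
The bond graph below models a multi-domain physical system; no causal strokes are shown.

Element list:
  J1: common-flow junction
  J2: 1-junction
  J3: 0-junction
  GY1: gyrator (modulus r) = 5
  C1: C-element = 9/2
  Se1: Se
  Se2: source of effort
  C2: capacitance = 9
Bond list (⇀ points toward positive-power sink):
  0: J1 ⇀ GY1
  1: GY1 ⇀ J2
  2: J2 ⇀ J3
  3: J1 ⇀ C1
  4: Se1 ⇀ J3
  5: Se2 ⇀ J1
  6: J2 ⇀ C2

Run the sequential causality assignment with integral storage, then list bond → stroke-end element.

bond 0 →GY1
bond 1 →GY1
bond 2 →J2
bond 3 →J1
bond 4 →J3
bond 5 →J1
bond 6 →J2

bond 4 stroke at J3  (Se1 fixes effort; stroke away)
bond 5 stroke at J1  (source Se2 imposes e)
bond 2 stroke at J2  (common-e at J3 fixed by 4)
bond 3 stroke at J1  (prefer integral on C1)
bond 0 stroke at GY1  (only one flow-in slot at J1)
bond 1 stroke at GY1  (GY1: gyrator matches bond 0)
bond 6 stroke at J2  (J2 flow already set via bond 1)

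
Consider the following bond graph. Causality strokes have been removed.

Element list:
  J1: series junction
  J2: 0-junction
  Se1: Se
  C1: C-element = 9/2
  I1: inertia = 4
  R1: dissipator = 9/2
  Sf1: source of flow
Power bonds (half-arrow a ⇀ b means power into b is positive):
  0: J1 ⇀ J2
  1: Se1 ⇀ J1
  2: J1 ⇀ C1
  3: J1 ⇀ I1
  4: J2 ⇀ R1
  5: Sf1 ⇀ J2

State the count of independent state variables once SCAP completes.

β1 |J1  (source Se1 imposes e)
β5 |Sf1  (Sf1 fixes flow; stroke at Sf1)
β2 |J1  (prefer integral on C1)
β3 |I1  (I1: I, integral causality)
β0 |J1  (J1 flow already set via bond 3)
β4 |J2  (J2: last free bond brings effort in)

2  (C1, I1 all integral)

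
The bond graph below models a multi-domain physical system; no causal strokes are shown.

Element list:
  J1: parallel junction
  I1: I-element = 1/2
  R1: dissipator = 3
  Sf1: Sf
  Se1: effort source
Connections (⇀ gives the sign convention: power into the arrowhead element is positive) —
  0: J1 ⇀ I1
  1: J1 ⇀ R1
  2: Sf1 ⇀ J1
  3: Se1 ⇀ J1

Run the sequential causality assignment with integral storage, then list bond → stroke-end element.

β0 |I1
β1 |R1
β2 |Sf1
β3 |J1

#2 stroke→Sf1  (Sf1 (Sf) sets flow on bond)
#3 stroke→J1  (Se1 (Se) sets effort on bond)
#0 stroke→I1  (common-e at J1 fixed by 3)
#1 stroke→R1  (0-jn J1 has e-setter on 3)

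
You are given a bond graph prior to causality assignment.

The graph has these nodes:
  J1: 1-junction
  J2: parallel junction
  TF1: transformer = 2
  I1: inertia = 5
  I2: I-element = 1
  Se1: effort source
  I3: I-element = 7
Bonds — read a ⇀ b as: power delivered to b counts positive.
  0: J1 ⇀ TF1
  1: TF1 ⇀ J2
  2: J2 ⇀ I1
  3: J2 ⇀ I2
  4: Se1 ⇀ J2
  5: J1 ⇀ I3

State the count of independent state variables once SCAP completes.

3  (I1, I2, I3 all integral)

#4 stroke→J2  (source Se1 imposes e)
#1 stroke→TF1  (common-e at J2 fixed by 4)
#2 stroke→I1  (J2: bond 4 brought effort, rest push out)
#3 stroke→I2  (J2: bond 4 brought effort, rest push out)
#0 stroke→J1  (through TF1, causality passes straight; one stroke at TF1)
#5 stroke→I3  (only one flow-in slot at J1)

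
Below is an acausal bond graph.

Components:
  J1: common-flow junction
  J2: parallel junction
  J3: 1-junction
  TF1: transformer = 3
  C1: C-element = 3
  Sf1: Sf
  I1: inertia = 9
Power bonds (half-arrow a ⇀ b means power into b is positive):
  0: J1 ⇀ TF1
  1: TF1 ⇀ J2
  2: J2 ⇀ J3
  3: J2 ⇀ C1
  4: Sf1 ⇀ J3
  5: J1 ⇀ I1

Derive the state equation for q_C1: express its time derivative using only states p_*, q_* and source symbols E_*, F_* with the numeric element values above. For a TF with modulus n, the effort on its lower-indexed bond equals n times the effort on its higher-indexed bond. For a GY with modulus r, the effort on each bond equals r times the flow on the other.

dq_C1/dt = -F_Sf1 + p_I1/3

#4 →Sf1  (Sf1 fixes flow; stroke at Sf1)
#2 →J3  (common-f at J3 fixed by 4)
#3 →J2  (prefer integral on C1)
#1 →TF1  (common-e at J2 fixed by 3)
#0 →J1  (TF1: transformer flips bond 1)
#5 →I1  (J1: last free bond brings flow in)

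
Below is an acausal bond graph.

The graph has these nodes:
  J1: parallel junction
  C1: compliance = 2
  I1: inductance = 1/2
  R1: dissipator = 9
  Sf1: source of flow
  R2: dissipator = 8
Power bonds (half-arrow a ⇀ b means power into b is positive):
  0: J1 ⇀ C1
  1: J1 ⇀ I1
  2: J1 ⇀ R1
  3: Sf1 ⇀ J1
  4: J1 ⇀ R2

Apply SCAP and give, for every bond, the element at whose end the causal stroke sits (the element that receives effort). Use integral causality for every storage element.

b3 |Sf1  (Sf1: flow source, stroke at near end)
b0 |J1  (C1 integral (e out))
b1 |I1  (common-e at J1 fixed by 0)
b2 |R1  (common-e at J1 fixed by 0)
b4 |R2  (0-jn J1 has e-setter on 0)

β0 |J1
β1 |I1
β2 |R1
β3 |Sf1
β4 |R2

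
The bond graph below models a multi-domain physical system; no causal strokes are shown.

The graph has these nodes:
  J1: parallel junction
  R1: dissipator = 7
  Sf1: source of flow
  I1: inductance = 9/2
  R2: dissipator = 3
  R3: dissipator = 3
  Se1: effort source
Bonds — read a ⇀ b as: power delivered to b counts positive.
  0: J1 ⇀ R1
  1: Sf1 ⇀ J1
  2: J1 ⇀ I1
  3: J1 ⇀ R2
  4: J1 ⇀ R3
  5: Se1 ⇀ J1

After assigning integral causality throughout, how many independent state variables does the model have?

b1 |Sf1  (Sf1 fixes flow; stroke at Sf1)
b5 |J1  (Se1 fixes effort; stroke away)
b0 |R1  (common-e at J1 fixed by 5)
b2 |I1  (J1: bond 5 brought effort, rest push out)
b3 |R2  (J1: bond 5 brought effort, rest push out)
b4 |R3  (0-jn J1 has e-setter on 5)

1  (I1 all integral)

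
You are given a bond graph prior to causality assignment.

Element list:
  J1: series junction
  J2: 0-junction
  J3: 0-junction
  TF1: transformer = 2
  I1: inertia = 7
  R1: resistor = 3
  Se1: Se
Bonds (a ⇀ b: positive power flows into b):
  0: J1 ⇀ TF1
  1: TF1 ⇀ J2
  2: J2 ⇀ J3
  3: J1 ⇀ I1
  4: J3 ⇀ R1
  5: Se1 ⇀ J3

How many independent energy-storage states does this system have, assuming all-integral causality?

1  (I1 all integral)

b5 stroke→J3  (source Se1 imposes e)
b2 stroke→J2  (J3 effort already set via bond 5)
b4 stroke→R1  (common-e at J3 fixed by 5)
b1 stroke→TF1  (common-e at J2 fixed by 2)
b0 stroke→J1  (through TF1, causality passes straight; one stroke at TF1)
b3 stroke→I1  (J1 needs exactly one f-in)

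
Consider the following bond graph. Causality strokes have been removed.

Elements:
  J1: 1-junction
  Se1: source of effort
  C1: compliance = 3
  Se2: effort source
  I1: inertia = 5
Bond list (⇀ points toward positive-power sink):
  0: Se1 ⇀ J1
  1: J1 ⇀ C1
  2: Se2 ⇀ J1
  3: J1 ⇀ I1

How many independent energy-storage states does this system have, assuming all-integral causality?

bond 0 →J1  (Se1 (Se) sets effort on bond)
bond 2 →J1  (Se2 (Se) sets effort on bond)
bond 1 →J1  (C1: C, integral causality)
bond 3 →I1  (J1 needs exactly one f-in)

2  (C1, I1 all integral)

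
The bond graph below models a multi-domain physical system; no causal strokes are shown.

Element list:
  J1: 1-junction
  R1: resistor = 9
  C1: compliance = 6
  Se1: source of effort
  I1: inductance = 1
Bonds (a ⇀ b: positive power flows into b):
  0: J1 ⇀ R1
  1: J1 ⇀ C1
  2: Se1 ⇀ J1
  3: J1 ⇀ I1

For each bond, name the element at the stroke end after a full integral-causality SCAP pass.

bond 2 stroke→J1  (Se1: effort source, stroke at far end)
bond 1 stroke→J1  (C1 outputs effort q/C1)
bond 3 stroke→I1  (I1 outputs flow p/I1)
bond 0 stroke→J1  (1-jn J1 has f-setter on 3)

β0 |J1
β1 |J1
β2 |J1
β3 |I1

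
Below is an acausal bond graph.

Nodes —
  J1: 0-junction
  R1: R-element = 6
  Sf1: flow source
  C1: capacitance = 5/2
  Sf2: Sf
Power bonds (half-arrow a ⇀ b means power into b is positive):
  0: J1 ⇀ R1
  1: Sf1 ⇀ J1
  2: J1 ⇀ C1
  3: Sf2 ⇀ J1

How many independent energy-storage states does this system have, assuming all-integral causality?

β1 stroke→Sf1  (Sf1 (Sf) sets flow on bond)
β3 stroke→Sf2  (Sf2 (Sf) sets flow on bond)
β2 stroke→J1  (C1 outputs effort q/C1)
β0 stroke→R1  (J1: bond 2 brought effort, rest push out)

1  (C1 all integral)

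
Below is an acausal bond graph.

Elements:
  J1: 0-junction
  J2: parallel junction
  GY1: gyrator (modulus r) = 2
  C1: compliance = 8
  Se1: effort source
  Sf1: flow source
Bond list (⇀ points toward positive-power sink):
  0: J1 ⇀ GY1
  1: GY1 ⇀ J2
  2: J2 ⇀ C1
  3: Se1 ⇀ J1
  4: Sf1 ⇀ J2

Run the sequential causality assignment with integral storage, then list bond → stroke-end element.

b0 stroke→GY1
b1 stroke→GY1
b2 stroke→J2
b3 stroke→J1
b4 stroke→Sf1

bond 3 stroke→J1  (source Se1 imposes e)
bond 4 stroke→Sf1  (Sf1 fixes flow; stroke at Sf1)
bond 0 stroke→GY1  (common-e at J1 fixed by 3)
bond 1 stroke→GY1  (GY1: gyrator matches bond 0)
bond 2 stroke→J2  (closing 0-jn rule on J2)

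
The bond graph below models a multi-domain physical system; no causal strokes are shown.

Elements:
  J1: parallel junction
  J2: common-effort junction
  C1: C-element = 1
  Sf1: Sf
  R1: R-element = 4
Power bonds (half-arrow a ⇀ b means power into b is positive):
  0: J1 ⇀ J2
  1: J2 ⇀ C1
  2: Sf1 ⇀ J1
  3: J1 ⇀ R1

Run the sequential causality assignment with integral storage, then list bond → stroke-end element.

β0 |J1
β1 |J2
β2 |Sf1
β3 |R1

#2 stroke→Sf1  (Sf1: flow source, stroke at near end)
#1 stroke→J2  (prefer integral on C1)
#0 stroke→J1  (J2 effort already set via bond 1)
#3 stroke→R1  (0-jn J1 has e-setter on 0)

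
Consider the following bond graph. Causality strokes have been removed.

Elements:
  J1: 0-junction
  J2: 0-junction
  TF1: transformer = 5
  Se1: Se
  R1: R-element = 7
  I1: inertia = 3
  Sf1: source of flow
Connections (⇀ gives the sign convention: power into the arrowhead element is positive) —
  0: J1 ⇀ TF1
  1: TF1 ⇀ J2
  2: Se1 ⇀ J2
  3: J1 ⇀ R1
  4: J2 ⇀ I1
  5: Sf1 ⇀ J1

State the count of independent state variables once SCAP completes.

1  (I1 all integral)

β2 →J2  (source Se1 imposes e)
β5 →Sf1  (source Sf1 imposes f)
β1 →TF1  (0-jn J2 has e-setter on 2)
β4 →I1  (J2 effort already set via bond 2)
β0 →J1  (TF1 one-in-one-out from 1)
β3 →R1  (common-e at J1 fixed by 0)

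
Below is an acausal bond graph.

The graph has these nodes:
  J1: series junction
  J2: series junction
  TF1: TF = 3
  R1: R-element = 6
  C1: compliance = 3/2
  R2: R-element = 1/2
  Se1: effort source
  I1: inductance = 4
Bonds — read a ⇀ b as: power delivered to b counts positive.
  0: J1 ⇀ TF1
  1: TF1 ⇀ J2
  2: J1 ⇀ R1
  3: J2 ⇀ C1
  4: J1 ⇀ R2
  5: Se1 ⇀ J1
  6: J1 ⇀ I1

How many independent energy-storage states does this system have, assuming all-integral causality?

2  (C1, I1 all integral)

b5 stroke at J1  (source Se1 imposes e)
b3 stroke at J2  (prefer integral on C1)
b1 stroke at TF1  (J2 needs exactly one f-in)
b0 stroke at J1  (TF TF1: opposite of bond 1)
b6 stroke at I1  (I1: I, integral causality)
b2 stroke at J1  (J1 flow already set via bond 6)
b4 stroke at J1  (J1 flow already set via bond 6)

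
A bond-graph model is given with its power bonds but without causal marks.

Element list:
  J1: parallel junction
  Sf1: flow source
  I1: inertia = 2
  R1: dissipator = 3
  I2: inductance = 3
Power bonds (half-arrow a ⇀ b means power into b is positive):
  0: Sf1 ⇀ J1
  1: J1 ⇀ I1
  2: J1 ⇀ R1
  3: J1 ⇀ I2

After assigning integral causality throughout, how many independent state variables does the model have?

bond 0 stroke at Sf1  (source Sf1 imposes f)
bond 1 stroke at I1  (I1 outputs flow p/I1)
bond 3 stroke at I2  (I2 integral (f out))
bond 2 stroke at J1  (J1: last free bond brings effort in)

2  (I1, I2 all integral)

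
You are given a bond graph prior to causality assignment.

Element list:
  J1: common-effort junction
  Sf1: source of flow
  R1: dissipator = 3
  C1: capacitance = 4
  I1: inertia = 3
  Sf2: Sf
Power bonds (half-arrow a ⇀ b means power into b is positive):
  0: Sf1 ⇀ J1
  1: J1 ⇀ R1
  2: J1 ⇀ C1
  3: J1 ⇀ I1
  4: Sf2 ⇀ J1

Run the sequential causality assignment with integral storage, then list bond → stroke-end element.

β0 stroke at Sf1
β1 stroke at R1
β2 stroke at J1
β3 stroke at I1
β4 stroke at Sf2

bond 0 stroke→Sf1  (Sf1: flow source, stroke at near end)
bond 4 stroke→Sf2  (Sf2 fixes flow; stroke at Sf2)
bond 2 stroke→J1  (C1 outputs effort q/C1)
bond 1 stroke→R1  (J1 effort already set via bond 2)
bond 3 stroke→I1  (0-jn J1 has e-setter on 2)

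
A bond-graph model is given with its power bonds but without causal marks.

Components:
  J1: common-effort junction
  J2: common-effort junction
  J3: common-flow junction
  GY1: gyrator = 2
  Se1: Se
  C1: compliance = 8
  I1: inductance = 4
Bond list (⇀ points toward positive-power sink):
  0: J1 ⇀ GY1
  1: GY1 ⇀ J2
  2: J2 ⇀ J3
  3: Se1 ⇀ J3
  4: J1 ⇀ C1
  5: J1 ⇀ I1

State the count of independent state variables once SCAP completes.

2  (C1, I1 all integral)

b3 |J3  (Se1 fixes effort; stroke away)
b2 |J2  (J3: last free bond brings flow in)
b1 |GY1  (J2: bond 2 brought effort, rest push out)
b0 |GY1  (GY1 both-in/both-out from 1)
b4 |J1  (C1: C, integral causality)
b5 |I1  (0-jn J1 has e-setter on 4)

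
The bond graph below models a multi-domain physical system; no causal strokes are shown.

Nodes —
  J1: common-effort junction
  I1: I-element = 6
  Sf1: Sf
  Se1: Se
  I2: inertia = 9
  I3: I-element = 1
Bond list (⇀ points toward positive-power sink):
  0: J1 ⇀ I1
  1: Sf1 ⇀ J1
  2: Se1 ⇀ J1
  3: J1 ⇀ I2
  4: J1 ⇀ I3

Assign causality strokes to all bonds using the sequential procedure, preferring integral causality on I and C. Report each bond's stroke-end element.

b1 |Sf1  (Sf1: flow source, stroke at near end)
b2 |J1  (Se1: effort source, stroke at far end)
b0 |I1  (J1 effort already set via bond 2)
b3 |I2  (0-jn J1 has e-setter on 2)
b4 |I3  (J1: bond 2 brought effort, rest push out)

#0 |I1
#1 |Sf1
#2 |J1
#3 |I2
#4 |I3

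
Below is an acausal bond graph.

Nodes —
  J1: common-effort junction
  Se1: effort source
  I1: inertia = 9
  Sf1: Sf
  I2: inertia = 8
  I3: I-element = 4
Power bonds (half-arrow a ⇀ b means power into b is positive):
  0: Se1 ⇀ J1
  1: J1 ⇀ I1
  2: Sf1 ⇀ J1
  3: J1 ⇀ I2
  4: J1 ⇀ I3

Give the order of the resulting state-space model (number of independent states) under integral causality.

bond 0 →J1  (Se1 (Se) sets effort on bond)
bond 2 →Sf1  (Sf1: flow source, stroke at near end)
bond 1 →I1  (0-jn J1 has e-setter on 0)
bond 3 →I2  (J1 effort already set via bond 0)
bond 4 →I3  (J1 effort already set via bond 0)

3  (I1, I2, I3 all integral)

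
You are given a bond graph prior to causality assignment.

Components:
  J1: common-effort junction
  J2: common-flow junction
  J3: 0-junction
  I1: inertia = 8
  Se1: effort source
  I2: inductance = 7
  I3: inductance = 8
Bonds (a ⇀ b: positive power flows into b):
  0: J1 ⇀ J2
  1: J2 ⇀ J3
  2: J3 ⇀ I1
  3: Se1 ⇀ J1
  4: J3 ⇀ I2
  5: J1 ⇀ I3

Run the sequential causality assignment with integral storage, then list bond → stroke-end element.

β0 stroke at J2
β1 stroke at J3
β2 stroke at I1
β3 stroke at J1
β4 stroke at I2
β5 stroke at I3

bond 3 stroke at J1  (Se1 (Se) sets effort on bond)
bond 0 stroke at J2  (J1: bond 3 brought effort, rest push out)
bond 5 stroke at I3  (J1: bond 3 brought effort, rest push out)
bond 1 stroke at J3  (J2: last free bond brings flow in)
bond 2 stroke at I1  (0-jn J3 has e-setter on 1)
bond 4 stroke at I2  (0-jn J3 has e-setter on 1)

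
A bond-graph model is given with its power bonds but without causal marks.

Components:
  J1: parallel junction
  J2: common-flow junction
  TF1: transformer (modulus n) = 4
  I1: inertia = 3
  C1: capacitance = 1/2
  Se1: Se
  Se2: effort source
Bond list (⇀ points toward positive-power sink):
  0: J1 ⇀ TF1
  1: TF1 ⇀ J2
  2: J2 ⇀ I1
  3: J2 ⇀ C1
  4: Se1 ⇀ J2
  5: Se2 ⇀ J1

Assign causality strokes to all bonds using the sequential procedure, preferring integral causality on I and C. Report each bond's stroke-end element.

β4 |J2  (Se1 (Se) sets effort on bond)
β5 |J1  (source Se2 imposes e)
β0 |TF1  (0-jn J1 has e-setter on 5)
β1 |J2  (TF1 one-in-one-out from 0)
β2 |I1  (I1 integral (f out))
β3 |J2  (J2: bond 2 brought flow, rest push out)

bond 0 |TF1
bond 1 |J2
bond 2 |I1
bond 3 |J2
bond 4 |J2
bond 5 |J1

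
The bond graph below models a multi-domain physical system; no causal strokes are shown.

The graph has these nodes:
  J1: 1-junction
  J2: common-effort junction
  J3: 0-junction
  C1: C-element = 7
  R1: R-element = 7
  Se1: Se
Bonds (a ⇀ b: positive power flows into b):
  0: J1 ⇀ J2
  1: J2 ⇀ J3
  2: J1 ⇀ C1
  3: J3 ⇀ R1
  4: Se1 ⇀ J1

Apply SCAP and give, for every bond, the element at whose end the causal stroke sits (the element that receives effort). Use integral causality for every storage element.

#0 |J2
#1 |J3
#2 |J1
#3 |R1
#4 |J1

bond 4 stroke at J1  (Se1 fixes effort; stroke away)
bond 2 stroke at J1  (C1 outputs effort q/C1)
bond 0 stroke at J2  (J1: last free bond brings flow in)
bond 1 stroke at J3  (common-e at J2 fixed by 0)
bond 3 stroke at R1  (0-jn J3 has e-setter on 1)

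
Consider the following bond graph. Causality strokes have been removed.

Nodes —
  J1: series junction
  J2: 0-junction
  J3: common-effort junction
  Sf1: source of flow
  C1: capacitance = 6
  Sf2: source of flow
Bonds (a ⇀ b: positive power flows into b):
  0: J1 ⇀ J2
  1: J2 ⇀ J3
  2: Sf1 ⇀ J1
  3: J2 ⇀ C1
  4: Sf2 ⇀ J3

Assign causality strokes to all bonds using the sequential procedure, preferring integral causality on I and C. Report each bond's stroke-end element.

#0 |J1
#1 |J3
#2 |Sf1
#3 |J2
#4 |Sf2

bond 2 stroke→Sf1  (source Sf1 imposes f)
bond 4 stroke→Sf2  (Sf2 fixes flow; stroke at Sf2)
bond 0 stroke→J1  (J1 flow already set via bond 2)
bond 1 stroke→J3  (J3 needs exactly one e-in)
bond 3 stroke→J2  (only one effort-in slot at J2)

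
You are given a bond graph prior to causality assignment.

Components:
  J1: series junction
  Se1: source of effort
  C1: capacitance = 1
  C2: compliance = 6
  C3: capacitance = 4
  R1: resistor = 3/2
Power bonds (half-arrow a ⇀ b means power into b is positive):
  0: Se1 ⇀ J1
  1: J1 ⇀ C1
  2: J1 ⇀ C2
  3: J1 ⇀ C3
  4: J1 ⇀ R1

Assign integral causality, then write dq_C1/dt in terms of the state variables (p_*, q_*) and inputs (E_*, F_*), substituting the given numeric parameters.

dq_C1/dt = 2*E_Se1/3 - 2*q_C1/3 - q_C2/9 - q_C3/6

β0 →J1  (Se1 fixes effort; stroke away)
β1 →J1  (prefer integral on C1)
β2 →J1  (C2 outputs effort q/C2)
β3 →J1  (C3 outputs effort q/C3)
β4 →R1  (only one flow-in slot at J1)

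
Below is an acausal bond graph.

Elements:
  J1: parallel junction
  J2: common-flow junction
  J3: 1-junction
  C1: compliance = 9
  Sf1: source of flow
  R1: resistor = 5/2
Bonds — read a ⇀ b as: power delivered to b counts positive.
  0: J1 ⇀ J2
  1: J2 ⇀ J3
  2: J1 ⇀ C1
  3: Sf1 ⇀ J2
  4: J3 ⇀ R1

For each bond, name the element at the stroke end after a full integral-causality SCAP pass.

b0 stroke at J2
b1 stroke at J2
b2 stroke at J1
b3 stroke at Sf1
b4 stroke at J3

bond 3 stroke at Sf1  (Sf1 (Sf) sets flow on bond)
bond 0 stroke at J2  (J2 flow already set via bond 3)
bond 1 stroke at J2  (common-f at J2 fixed by 3)
bond 4 stroke at J3  (1-jn J3 has f-setter on 1)
bond 2 stroke at J1  (J1 needs exactly one e-in)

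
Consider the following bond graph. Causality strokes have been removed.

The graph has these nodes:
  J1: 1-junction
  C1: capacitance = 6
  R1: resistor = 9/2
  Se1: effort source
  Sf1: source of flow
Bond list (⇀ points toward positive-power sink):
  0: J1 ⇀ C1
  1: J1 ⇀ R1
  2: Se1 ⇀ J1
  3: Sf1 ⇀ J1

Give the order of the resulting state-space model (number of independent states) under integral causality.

β2 stroke→J1  (Se1: effort source, stroke at far end)
β3 stroke→Sf1  (source Sf1 imposes f)
β0 stroke→J1  (J1 flow already set via bond 3)
β1 stroke→J1  (J1 flow already set via bond 3)

1  (C1 all integral)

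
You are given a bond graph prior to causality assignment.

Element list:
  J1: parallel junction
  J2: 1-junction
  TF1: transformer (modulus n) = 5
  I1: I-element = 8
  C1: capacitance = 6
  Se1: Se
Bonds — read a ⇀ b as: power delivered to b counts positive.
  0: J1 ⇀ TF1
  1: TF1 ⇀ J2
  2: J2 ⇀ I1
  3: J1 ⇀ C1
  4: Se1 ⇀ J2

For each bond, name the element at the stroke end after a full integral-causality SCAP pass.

#4 stroke→J2  (source Se1 imposes e)
#2 stroke→I1  (I1: I, integral causality)
#1 stroke→J2  (1-jn J2 has f-setter on 2)
#0 stroke→TF1  (TF TF1: opposite of bond 1)
#3 stroke→J1  (J1 needs exactly one e-in)

bond 0 →TF1
bond 1 →J2
bond 2 →I1
bond 3 →J1
bond 4 →J2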